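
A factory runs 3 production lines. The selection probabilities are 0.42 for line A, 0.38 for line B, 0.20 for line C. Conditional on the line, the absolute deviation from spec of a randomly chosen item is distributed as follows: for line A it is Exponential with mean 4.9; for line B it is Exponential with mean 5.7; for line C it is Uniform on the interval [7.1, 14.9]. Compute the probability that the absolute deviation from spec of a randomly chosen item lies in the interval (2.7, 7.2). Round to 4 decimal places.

Conditional on each line, P(2.7 < X < 7.2): A: 0.346295; B: 0.339944; C: 0.0128205.
By total probability, P(2.7 < X < 7.2) = 0.42·0.346295 + 0.38·0.339944 + 0.2·0.0128205 = 0.277187.

0.2772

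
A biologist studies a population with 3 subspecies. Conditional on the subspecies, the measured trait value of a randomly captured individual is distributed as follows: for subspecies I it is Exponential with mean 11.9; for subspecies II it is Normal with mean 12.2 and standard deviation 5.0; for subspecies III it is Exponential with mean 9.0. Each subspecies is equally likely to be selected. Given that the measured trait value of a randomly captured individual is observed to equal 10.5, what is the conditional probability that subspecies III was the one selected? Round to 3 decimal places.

Likelihoods f(10.5 | ·): I: 0.0347738; II: 0.0753074; III: 0.0346004.
Posterior ∝ prior × likelihood. Numerator for III: 0.333333·0.0346004 = 0.0115335.
Normalizing constant: 0.333333·0.0347738 + 0.333333·0.0753074 + 0.333333·0.0346004 = 0.0482272.
P(III | observation) = 0.0115335 / 0.0482272 = 0.239148.

0.239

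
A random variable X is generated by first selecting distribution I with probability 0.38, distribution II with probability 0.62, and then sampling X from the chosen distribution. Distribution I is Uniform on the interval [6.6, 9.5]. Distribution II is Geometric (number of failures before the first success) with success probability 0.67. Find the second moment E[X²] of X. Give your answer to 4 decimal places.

25.4975

For each component E[X²] = Var + (mean)², giving I: 65.5033; II: 0.977723.
Overall E[X²] = 0.38·65.5033 + 0.62·0.977723 = 25.4975.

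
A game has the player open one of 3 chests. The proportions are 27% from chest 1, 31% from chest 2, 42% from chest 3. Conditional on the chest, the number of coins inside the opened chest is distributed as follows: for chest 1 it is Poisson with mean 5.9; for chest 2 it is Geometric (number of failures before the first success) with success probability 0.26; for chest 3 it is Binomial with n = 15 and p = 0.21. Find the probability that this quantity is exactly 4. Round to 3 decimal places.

Conditional on each chest, P(X = 4): 1: 0.138312; 2: 0.0779651; 3: 0.198567.
By total probability, P(X = 4) = 0.27·0.138312 + 0.31·0.0779651 + 0.42·0.198567 = 0.144912.

0.145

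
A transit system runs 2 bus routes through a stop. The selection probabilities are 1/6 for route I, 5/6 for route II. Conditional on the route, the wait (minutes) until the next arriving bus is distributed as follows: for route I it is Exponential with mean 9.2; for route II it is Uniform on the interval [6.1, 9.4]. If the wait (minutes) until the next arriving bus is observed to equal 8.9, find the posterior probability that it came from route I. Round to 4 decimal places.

0.0265

Likelihoods f(8.9 | ·): I: 0.0413123; II: 0.30303.
Posterior ∝ prior × likelihood. Numerator for I: 0.166667·0.0413123 = 0.00688538.
Normalizing constant: 0.166667·0.0413123 + 0.833333·0.30303 = 0.259411.
P(I | observation) = 0.00688538 / 0.259411 = 0.0265424.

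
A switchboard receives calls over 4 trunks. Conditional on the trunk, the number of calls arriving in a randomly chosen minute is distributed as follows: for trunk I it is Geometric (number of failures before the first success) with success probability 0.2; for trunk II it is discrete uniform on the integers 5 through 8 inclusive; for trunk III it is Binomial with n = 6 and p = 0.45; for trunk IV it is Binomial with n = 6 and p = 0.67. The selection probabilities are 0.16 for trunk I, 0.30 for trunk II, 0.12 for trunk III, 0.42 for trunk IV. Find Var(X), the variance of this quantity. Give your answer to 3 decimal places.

Per component, I: μ=4, E[X²]=36; II: μ=6.5, E[X²]=43.5; III: μ=2.7, E[X²]=8.775; IV: μ=4.02, E[X²]=17.487.
E[X] = 0.16·4 + 0.3·6.5 + 0.12·2.7 + 0.42·4.02 = 4.6024.
E[X²] = 0.16·36 + 0.3·43.5 + 0.12·8.775 + 0.42·17.487 = 27.2075.
Var(X) = E[X²] − (E[X])² = 27.2075 − 21.1821 = 6.02545.

6.025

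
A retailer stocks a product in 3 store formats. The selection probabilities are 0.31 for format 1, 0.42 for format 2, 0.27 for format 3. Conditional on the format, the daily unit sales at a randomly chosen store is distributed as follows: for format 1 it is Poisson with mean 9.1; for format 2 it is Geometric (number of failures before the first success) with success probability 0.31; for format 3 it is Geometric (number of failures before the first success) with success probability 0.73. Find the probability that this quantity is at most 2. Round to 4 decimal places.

Conditional on each format, P(X ≤ 2): 1: 0.00575135; 2: 0.671491; 3: 0.980317.
By total probability, P(X ≤ 2) = 0.31·0.00575135 + 0.42·0.671491 + 0.27·0.980317 = 0.548495.

0.5485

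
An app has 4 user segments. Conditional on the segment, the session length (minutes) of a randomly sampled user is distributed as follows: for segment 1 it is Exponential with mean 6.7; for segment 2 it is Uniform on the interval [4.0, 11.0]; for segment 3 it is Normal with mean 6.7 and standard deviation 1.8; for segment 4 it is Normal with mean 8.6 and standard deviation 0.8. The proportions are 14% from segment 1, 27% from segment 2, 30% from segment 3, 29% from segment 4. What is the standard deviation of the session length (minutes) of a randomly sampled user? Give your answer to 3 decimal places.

Per component, 1: μ=6.7, E[X²]=89.78; 2: μ=7.5, E[X²]=60.3333; 3: μ=6.7, E[X²]=48.13; 4: μ=8.6, E[X²]=74.6.
E[X] = 0.14·6.7 + 0.27·7.5 + 0.3·6.7 + 0.29·8.6 = 7.467.
E[X²] = 0.14·89.78 + 0.27·60.3333 + 0.3·48.13 + 0.29·74.6 = 64.9322.
Var(X) = E[X²] − (E[X])² = 64.9322 − 55.7561 = 9.17611.
SD(X) = √9.17611 = 3.02921.

3.029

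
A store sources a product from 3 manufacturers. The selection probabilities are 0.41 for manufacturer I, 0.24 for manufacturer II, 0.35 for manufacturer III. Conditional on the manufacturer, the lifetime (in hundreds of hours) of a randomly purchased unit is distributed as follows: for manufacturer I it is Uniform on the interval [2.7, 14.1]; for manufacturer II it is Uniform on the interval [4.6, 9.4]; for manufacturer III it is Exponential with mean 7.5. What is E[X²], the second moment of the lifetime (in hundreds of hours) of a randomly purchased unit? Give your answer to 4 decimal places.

84.9657

For each component E[X²] = Var + (mean)², giving I: 81.39; II: 50.92; III: 112.5.
Overall E[X²] = 0.41·81.39 + 0.24·50.92 + 0.35·112.5 = 84.9657.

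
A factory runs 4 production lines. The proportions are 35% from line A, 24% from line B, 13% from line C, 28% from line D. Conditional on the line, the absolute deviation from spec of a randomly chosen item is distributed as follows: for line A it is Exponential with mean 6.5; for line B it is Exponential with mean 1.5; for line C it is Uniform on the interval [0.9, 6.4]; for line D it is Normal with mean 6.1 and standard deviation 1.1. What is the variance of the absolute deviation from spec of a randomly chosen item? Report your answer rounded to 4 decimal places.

Per component, A: μ=6.5, E[X²]=84.5; B: μ=1.5, E[X²]=4.5; C: μ=3.65, E[X²]=15.8433; D: μ=6.1, E[X²]=38.42.
E[X] = 0.35·6.5 + 0.24·1.5 + 0.13·3.65 + 0.28·6.1 = 4.8175.
E[X²] = 0.35·84.5 + 0.24·4.5 + 0.13·15.8433 + 0.28·38.42 = 43.4722.
Var(X) = E[X²] − (E[X])² = 43.4722 − 23.2083 = 20.2639.

20.2639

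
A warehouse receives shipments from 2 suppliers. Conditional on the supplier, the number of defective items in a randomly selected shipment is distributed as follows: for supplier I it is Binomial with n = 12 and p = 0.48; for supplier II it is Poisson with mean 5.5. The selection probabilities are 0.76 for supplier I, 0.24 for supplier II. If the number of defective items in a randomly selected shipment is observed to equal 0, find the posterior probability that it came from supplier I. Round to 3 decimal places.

0.232

Likelihoods P(X=0 | ·): I: 0.000390877; II: 0.00408677.
Posterior ∝ prior × likelihood. Numerator for I: 0.76·0.000390877 = 0.000297067.
Normalizing constant: 0.76·0.000390877 + 0.24·0.00408677 = 0.00127789.
P(I | observation) = 0.000297067 / 0.00127789 = 0.232466.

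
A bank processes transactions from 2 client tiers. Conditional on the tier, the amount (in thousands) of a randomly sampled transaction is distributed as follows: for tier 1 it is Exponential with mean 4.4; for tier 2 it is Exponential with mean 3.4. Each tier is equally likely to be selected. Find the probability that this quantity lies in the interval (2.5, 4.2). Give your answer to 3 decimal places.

Conditional on each tier, P(2.5 < X < 4.2): 1: 0.181568; 2: 0.188615.
By total probability, P(2.5 < X < 4.2) = 0.5·0.181568 + 0.5·0.188615 = 0.185091.

0.185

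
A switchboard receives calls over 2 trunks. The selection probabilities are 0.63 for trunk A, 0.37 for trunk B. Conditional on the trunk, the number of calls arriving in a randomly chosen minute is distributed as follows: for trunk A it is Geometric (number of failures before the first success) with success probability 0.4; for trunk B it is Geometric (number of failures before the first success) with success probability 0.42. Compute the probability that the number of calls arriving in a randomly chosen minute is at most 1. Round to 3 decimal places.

Conditional on each trunk, P(X ≤ 1): A: 0.64; B: 0.6636.
By total probability, P(X ≤ 1) = 0.63·0.64 + 0.37·0.6636 = 0.648732.

0.649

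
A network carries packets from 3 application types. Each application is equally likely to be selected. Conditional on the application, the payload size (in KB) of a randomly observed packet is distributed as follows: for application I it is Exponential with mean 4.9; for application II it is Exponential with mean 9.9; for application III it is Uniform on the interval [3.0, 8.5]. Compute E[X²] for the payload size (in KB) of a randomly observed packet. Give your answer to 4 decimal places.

For each component E[X²] = Var + (mean)², giving I: 48.02; II: 196.02; III: 35.5833.
Overall E[X²] = 0.333333·48.02 + 0.333333·196.02 + 0.333333·35.5833 = 93.2078.

93.2078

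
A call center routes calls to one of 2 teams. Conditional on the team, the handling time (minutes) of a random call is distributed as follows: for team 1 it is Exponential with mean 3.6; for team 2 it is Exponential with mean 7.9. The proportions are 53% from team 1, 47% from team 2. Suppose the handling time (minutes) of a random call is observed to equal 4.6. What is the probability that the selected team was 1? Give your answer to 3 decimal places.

0.552

Likelihoods f(4.6 | ·): 1: 0.0774044; 2: 0.0707119.
Posterior ∝ prior × likelihood. Numerator for 1: 0.53·0.0774044 = 0.0410243.
Normalizing constant: 0.53·0.0774044 + 0.47·0.0707119 = 0.0742589.
P(1 | observation) = 0.0410243 / 0.0742589 = 0.55245.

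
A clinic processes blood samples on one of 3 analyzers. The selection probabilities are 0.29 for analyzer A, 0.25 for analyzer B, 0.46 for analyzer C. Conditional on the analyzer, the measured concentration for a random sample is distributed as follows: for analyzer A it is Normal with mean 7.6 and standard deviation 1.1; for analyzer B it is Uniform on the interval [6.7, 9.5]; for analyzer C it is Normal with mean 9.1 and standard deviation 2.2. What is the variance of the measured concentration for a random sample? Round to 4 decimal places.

3.1739

Per component, A: μ=7.6, E[X²]=58.97; B: μ=8.1, E[X²]=66.2633; C: μ=9.1, E[X²]=87.65.
E[X] = 0.29·7.6 + 0.25·8.1 + 0.46·9.1 = 8.415.
E[X²] = 0.29·58.97 + 0.25·66.2633 + 0.46·87.65 = 73.9861.
Var(X) = E[X²] − (E[X])² = 73.9861 − 70.8122 = 3.17391.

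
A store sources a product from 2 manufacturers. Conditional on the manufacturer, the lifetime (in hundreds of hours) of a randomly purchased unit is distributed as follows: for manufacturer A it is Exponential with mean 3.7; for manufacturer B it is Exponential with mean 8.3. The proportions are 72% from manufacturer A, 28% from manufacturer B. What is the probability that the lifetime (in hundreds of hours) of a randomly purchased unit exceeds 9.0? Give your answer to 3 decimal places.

0.158

Conditional on each manufacturer, P(X > 9.0): A: 0.0878229; B: 0.338126.
By total probability, P(X > 9.0) = 0.72·0.0878229 + 0.28·0.338126 = 0.157908.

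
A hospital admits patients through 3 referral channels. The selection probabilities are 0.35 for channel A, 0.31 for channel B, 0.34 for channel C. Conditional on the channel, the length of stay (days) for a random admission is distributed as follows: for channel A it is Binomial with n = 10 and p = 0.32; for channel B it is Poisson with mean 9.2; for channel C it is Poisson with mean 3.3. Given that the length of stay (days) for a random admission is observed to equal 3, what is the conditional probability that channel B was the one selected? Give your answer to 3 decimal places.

0.024

Likelihoods P(X=3 | ·): A: 0.264359; B: 0.013113; C: 0.220912.
Posterior ∝ prior × likelihood. Numerator for B: 0.31·0.013113 = 0.00406504.
Normalizing constant: 0.35·0.264359 + 0.31·0.013113 + 0.34·0.220912 = 0.171701.
P(B | observation) = 0.00406504 / 0.171701 = 0.0236752.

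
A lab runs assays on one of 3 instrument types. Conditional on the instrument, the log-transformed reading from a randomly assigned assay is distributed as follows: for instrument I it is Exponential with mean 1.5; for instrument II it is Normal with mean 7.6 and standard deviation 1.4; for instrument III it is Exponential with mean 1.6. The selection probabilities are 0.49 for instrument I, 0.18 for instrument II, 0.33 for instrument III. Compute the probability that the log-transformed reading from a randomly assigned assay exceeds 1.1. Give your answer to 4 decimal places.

0.5813

Conditional on each instrument, P(X > 1.1): I: 0.480305; II: 0.999998; III: 0.502832.
By total probability, P(X > 1.1) = 0.49·0.480305 + 0.18·0.999998 + 0.33·0.502832 = 0.581284.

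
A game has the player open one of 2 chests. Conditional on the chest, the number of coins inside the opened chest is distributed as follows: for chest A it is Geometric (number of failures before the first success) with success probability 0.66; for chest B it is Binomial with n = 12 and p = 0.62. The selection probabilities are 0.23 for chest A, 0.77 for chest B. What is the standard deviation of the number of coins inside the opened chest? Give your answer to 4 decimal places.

3.2938

Per component, A: μ=0.515152, E[X²]=1.04591; B: μ=7.44, E[X²]=58.1808.
E[X] = 0.23·0.515152 + 0.77·7.44 = 5.84728.
E[X²] = 0.23·1.04591 + 0.77·58.1808 = 45.0398.
Var(X) = E[X²] − (E[X])² = 45.0398 − 34.1907 = 10.849.
SD(X) = √10.849 = 3.29379.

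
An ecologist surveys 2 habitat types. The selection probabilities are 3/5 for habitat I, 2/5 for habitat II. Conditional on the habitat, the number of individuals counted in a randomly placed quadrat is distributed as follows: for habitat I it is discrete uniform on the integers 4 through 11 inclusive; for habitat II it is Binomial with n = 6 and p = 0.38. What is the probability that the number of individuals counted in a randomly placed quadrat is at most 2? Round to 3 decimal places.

Conditional on each habitat, P(X ≤ 2): I: 0; II: 0.585734.
By total probability, P(X ≤ 2) = 0.6·0 + 0.4·0.585734 = 0.234294.

0.234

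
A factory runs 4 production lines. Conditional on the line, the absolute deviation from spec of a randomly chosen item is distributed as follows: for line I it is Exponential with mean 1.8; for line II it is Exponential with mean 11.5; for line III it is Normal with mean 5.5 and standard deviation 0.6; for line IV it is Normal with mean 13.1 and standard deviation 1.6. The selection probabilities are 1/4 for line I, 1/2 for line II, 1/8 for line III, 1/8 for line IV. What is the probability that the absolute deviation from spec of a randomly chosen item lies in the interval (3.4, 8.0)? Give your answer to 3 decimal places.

0.283

Conditional on each line, P(3.4 < X < 8.0): I: 0.139496; II: 0.245297; III: 0.999752; IV: 0.000717542.
By total probability, P(3.4 < X < 8.0) = 0.25·0.139496 + 0.5·0.245297 + 0.125·0.999752 + 0.125·0.000717542 = 0.282581.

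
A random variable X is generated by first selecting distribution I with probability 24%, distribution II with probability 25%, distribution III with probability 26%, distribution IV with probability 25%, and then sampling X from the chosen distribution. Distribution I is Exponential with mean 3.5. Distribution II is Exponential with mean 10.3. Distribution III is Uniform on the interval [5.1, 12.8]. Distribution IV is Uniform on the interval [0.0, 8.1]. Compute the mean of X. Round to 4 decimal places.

6.7545

Component means — I: 3.5; II: 10.3; III: 8.95; IV: 4.05.
E[X] = 0.24·3.5 + 0.25·10.3 + 0.26·8.95 + 0.25·4.05 = 6.7545.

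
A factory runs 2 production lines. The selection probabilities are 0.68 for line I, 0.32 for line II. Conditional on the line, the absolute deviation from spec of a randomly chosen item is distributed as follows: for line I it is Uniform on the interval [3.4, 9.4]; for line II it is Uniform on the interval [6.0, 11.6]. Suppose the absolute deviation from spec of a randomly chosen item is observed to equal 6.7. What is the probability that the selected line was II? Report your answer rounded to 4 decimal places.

0.3352

Likelihoods f(6.7 | ·): I: 0.166667; II: 0.178571.
Posterior ∝ prior × likelihood. Numerator for II: 0.32·0.178571 = 0.0571429.
Normalizing constant: 0.68·0.166667 + 0.32·0.178571 = 0.170476.
P(II | observation) = 0.0571429 / 0.170476 = 0.335196.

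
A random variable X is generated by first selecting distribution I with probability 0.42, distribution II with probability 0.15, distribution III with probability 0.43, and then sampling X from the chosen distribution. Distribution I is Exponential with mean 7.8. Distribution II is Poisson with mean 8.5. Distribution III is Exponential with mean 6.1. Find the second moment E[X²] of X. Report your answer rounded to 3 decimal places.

For each component E[X²] = Var + (mean)², giving I: 121.68; II: 80.75; III: 74.42.
Overall E[X²] = 0.42·121.68 + 0.15·80.75 + 0.43·74.42 = 95.2187.

95.219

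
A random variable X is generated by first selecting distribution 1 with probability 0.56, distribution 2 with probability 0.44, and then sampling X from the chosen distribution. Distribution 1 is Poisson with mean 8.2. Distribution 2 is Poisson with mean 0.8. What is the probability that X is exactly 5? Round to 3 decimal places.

Conditional on each component, P(X = 5): 1: 0.0848542; 2: 0.00122697.
By total probability, P(X = 5) = 0.56·0.0848542 + 0.44·0.00122697 = 0.0480582.

0.048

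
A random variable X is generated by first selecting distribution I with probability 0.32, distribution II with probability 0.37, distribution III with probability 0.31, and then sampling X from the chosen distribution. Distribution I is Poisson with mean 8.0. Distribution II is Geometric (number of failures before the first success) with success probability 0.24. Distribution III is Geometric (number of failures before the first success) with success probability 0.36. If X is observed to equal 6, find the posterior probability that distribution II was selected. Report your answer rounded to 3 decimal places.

Likelihoods P(X=6 | ·): I: 0.122138; II: 0.046248; III: 0.024739.
Posterior ∝ prior × likelihood. Numerator for II: 0.37·0.046248 = 0.0171118.
Normalizing constant: 0.32·0.122138 + 0.37·0.046248 + 0.31·0.024739 = 0.0638651.
P(II | observation) = 0.0171118 / 0.0638651 = 0.267936.

0.268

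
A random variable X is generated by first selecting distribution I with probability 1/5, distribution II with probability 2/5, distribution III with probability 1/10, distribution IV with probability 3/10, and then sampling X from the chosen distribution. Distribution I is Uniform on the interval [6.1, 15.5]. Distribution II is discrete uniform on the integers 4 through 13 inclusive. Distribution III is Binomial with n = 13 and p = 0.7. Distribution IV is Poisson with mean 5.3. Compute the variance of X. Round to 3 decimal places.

Per component, I: μ=10.8, E[X²]=124.003; II: μ=8.5, E[X²]=80.5; III: μ=9.1, E[X²]=85.54; IV: μ=5.3, E[X²]=33.39.
E[X] = 0.2·10.8 + 0.4·8.5 + 0.1·9.1 + 0.3·5.3 = 8.06.
E[X²] = 0.2·124.003 + 0.4·80.5 + 0.1·85.54 + 0.3·33.39 = 75.5717.
Var(X) = E[X²] − (E[X])² = 75.5717 − 64.9636 = 10.6081.

10.608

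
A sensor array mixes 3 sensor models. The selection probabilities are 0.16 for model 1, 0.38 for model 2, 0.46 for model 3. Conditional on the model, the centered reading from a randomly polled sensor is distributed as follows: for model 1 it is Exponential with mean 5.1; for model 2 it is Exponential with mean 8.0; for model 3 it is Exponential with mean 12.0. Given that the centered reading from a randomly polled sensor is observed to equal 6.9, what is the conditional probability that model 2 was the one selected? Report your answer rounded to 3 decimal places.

0.403

Likelihoods f(6.9 | ·): 1: 0.0506821; 2: 0.0527632; 3: 0.0468921.
Posterior ∝ prior × likelihood. Numerator for 2: 0.38·0.0527632 = 0.02005.
Normalizing constant: 0.16·0.0506821 + 0.38·0.0527632 + 0.46·0.0468921 = 0.0497295.
P(2 | observation) = 0.02005 / 0.0497295 = 0.403181.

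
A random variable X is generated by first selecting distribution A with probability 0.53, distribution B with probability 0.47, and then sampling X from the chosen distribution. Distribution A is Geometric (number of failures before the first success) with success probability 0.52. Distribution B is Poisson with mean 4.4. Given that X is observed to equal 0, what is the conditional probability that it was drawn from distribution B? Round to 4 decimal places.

Likelihoods P(X=0 | ·): A: 0.52; B: 0.0122773.
Posterior ∝ prior × likelihood. Numerator for B: 0.47·0.0122773 = 0.00577035.
Normalizing constant: 0.53·0.52 + 0.47·0.0122773 = 0.28137.
P(B | observation) = 0.00577035 / 0.28137 = 0.020508.

0.0205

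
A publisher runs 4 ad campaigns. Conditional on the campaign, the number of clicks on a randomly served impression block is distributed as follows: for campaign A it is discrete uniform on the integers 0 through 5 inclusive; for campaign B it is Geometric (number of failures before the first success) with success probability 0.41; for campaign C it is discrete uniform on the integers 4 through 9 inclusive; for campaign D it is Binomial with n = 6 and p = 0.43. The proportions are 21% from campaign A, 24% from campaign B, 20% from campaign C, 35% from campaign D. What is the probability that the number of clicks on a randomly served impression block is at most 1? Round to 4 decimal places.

0.2928

Conditional on each campaign, P(X ≤ 1): A: 0.333333; B: 0.6519; C: 0; D: 0.189533.
By total probability, P(X ≤ 1) = 0.21·0.333333 + 0.24·0.6519 + 0.2·0 + 0.35·0.189533 = 0.292793.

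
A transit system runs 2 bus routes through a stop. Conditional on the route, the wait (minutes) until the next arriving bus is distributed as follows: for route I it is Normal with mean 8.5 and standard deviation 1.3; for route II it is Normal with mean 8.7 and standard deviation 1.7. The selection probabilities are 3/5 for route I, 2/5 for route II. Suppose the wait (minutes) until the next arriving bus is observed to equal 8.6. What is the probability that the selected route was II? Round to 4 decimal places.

0.3379

Likelihoods f(8.6 | ·): I: 0.305972; II: 0.234266.
Posterior ∝ prior × likelihood. Numerator for II: 0.4·0.234266 = 0.0937065.
Normalizing constant: 0.6·0.305972 + 0.4·0.234266 = 0.27729.
P(II | observation) = 0.0937065 / 0.27729 = 0.337937.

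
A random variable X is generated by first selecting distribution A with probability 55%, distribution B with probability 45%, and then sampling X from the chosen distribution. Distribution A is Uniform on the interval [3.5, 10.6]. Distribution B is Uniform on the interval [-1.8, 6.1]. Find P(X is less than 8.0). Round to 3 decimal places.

Conditional on each component, P(X < 8.0): A: 0.633803; B: 1.
By total probability, P(X < 8.0) = 0.55·0.633803 + 0.45·1 = 0.798592.

0.799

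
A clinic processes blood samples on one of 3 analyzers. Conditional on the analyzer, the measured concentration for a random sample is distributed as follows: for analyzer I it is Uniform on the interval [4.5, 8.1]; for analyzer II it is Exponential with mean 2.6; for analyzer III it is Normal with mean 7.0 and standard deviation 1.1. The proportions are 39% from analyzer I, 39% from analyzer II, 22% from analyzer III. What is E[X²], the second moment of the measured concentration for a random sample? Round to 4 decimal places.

For each component E[X²] = Var + (mean)², giving I: 40.77; II: 13.52; III: 50.21.
Overall E[X²] = 0.39·40.77 + 0.39·13.52 + 0.22·50.21 = 32.2193.

32.2193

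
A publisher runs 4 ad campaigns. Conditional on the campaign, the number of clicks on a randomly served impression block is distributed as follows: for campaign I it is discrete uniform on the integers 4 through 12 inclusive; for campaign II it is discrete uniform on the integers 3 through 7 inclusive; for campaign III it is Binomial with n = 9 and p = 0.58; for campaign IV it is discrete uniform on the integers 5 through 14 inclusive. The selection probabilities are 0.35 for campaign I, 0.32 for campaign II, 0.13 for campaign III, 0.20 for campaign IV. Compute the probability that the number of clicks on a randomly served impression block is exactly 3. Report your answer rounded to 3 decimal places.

0.076

Conditional on each campaign, P(X = 3): I: 0; II: 0.2; III: 0.089962; IV: 0.
By total probability, P(X = 3) = 0.35·0 + 0.32·0.2 + 0.13·0.089962 + 0.2·0 = 0.0756951.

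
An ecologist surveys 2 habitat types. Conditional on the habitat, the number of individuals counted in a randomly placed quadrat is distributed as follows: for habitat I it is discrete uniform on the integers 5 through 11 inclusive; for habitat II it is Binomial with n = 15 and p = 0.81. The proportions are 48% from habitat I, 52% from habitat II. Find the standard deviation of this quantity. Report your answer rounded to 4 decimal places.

2.7238

Per component, I: μ=8, E[X²]=68; II: μ=12.15, E[X²]=149.931.
E[X] = 0.48·8 + 0.52·12.15 = 10.158.
E[X²] = 0.48·68 + 0.52·149.931 = 110.604.
Var(X) = E[X²] − (E[X])² = 110.604 − 103.185 = 7.41916.
SD(X) = √7.41916 = 2.72381.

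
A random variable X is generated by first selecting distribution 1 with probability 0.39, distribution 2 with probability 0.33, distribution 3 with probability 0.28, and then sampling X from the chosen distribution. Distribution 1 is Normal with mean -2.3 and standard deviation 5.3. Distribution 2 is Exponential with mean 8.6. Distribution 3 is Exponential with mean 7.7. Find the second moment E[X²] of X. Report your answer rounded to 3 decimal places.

For each component E[X²] = Var + (mean)², giving 1: 33.38; 2: 147.92; 3: 118.58.
Overall E[X²] = 0.39·33.38 + 0.33·147.92 + 0.28·118.58 = 95.0342.

95.034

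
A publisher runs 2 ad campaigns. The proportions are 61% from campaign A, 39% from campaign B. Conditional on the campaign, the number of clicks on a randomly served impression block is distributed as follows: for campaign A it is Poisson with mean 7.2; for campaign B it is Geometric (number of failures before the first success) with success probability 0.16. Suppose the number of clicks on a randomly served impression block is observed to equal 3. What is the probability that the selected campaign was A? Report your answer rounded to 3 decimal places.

Likelihoods P(X=3 | ·): A: 0.0464436; B: 0.0948326.
Posterior ∝ prior × likelihood. Numerator for A: 0.61·0.0464436 = 0.0283306.
Normalizing constant: 0.61·0.0464436 + 0.39·0.0948326 = 0.0653153.
P(A | observation) = 0.0283306 / 0.0653153 = 0.433751.

0.434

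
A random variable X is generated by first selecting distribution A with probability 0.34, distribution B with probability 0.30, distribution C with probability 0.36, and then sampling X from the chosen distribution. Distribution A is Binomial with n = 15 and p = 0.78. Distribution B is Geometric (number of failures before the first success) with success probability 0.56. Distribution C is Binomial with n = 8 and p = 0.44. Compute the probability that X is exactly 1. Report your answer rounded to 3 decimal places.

0.096

Conditional on each component, P(X = 1): A: 7.27953e-09; B: 0.2464; C: 0.0607937.
By total probability, P(X = 1) = 0.34·7.27953e-09 + 0.3·0.2464 + 0.36·0.0607937 = 0.0958057.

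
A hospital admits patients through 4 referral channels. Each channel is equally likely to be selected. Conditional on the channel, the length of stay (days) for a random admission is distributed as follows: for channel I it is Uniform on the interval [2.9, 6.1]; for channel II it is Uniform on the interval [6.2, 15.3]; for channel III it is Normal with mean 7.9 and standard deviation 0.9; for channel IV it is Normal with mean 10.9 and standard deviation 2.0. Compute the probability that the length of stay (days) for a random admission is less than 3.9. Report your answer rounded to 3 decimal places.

Conditional on each channel, P(X < 3.9): I: 0.3125; II: 0; III: 4.40596e-06; IV: 0.000232629.
By total probability, P(X < 3.9) = 0.25·0.3125 + 0.25·0 + 0.25·4.40596e-06 + 0.25·0.000232629 = 0.0781843.

0.078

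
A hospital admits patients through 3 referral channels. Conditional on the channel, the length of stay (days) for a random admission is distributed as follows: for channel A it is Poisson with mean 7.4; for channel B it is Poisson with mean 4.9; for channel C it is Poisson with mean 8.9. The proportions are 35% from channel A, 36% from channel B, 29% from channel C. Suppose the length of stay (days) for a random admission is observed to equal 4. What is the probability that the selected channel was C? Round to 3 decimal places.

Likelihoods P(X=4 | ·): A: 0.0763724; B: 0.178867; C: 0.0356556.
Posterior ∝ prior × likelihood. Numerator for C: 0.29·0.0356556 = 0.0103401.
Normalizing constant: 0.35·0.0763724 + 0.36·0.178867 + 0.29·0.0356556 = 0.101463.
P(C | observation) = 0.0103401 / 0.101463 = 0.101911.

0.102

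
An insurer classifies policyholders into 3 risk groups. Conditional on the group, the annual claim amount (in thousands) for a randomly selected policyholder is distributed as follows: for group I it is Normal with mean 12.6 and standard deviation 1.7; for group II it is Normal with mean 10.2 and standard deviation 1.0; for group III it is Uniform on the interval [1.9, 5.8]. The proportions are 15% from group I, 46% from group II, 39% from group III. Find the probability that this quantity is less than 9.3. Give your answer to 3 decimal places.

Conditional on each group, P(X < 9.3): I: 0.0261184; II: 0.18406; III: 1.
By total probability, P(X < 9.3) = 0.15·0.0261184 + 0.46·0.18406 + 0.39·1 = 0.478585.

0.479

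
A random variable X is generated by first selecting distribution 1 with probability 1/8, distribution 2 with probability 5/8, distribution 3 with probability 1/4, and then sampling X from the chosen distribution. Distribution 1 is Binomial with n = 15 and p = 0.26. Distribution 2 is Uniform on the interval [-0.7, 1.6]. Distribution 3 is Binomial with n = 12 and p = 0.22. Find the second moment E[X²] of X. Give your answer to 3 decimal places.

4.921

For each component E[X²] = Var + (mean)², giving 1: 18.096; 2: 0.643333; 3: 9.0288.
Overall E[X²] = 0.125·18.096 + 0.625·0.643333 + 0.25·9.0288 = 4.92128.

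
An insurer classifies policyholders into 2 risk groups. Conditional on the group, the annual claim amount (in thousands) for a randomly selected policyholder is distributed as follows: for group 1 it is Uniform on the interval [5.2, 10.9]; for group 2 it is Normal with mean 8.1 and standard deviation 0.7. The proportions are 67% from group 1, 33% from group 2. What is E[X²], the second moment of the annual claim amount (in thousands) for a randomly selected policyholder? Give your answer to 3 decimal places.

67.045

For each component E[X²] = Var + (mean)², giving 1: 67.51; 2: 66.1.
Overall E[X²] = 0.67·67.51 + 0.33·66.1 = 67.0447.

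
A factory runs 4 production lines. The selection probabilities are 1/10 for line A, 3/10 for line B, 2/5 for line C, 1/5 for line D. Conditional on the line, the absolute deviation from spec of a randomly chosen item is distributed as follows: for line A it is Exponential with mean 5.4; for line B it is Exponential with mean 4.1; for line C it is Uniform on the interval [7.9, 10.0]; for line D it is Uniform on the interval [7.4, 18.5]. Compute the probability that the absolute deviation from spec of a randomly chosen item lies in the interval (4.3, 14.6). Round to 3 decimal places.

0.665

Conditional on each line, P(4.3 < X < 14.6): A: 0.384039; B: 0.321954; C: 1; D: 0.648649.
By total probability, P(4.3 < X < 14.6) = 0.1·0.384039 + 0.3·0.321954 + 0.4·1 + 0.2·0.648649 = 0.66472.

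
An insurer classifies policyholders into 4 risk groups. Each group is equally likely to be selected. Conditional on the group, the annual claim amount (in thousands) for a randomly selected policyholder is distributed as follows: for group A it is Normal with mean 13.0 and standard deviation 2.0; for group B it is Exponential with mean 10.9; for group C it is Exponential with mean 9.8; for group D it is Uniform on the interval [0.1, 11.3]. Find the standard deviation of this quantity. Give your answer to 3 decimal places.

Per component, A: μ=13, E[X²]=173; B: μ=10.9, E[X²]=237.62; C: μ=9.8, E[X²]=192.08; D: μ=5.7, E[X²]=42.9433.
E[X] = 0.25·13 + 0.25·10.9 + 0.25·9.8 + 0.25·5.7 = 9.85.
E[X²] = 0.25·173 + 0.25·237.62 + 0.25·192.08 + 0.25·42.9433 = 161.411.
Var(X) = E[X²] − (E[X])² = 161.411 − 97.0225 = 64.3883.
SD(X) = √64.3883 = 8.02423.

8.024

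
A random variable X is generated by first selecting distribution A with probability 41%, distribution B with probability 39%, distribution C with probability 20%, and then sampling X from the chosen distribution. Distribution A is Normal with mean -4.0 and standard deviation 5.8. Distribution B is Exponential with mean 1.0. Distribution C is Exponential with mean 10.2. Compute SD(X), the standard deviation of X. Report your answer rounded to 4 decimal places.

7.8819

Per component, A: μ=-4, E[X²]=49.64; B: μ=1, E[X²]=2; C: μ=10.2, E[X²]=208.08.
E[X] = 0.41·-4 + 0.39·1 + 0.2·10.2 = 0.79.
E[X²] = 0.41·49.64 + 0.39·2 + 0.2·208.08 = 62.7484.
Var(X) = E[X²] − (E[X])² = 62.7484 − 0.6241 = 62.1243.
SD(X) = √62.1243 = 7.8819.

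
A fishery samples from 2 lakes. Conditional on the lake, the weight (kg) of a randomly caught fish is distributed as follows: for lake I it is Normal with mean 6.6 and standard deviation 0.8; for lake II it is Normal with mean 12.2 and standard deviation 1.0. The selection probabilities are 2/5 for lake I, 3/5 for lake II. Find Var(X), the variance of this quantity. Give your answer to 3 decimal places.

Per component, I: μ=6.6, E[X²]=44.2; II: μ=12.2, E[X²]=149.84.
E[X] = 0.4·6.6 + 0.6·12.2 = 9.96.
E[X²] = 0.4·44.2 + 0.6·149.84 = 107.584.
Var(X) = E[X²] − (E[X])² = 107.584 − 99.2016 = 8.3824.

8.382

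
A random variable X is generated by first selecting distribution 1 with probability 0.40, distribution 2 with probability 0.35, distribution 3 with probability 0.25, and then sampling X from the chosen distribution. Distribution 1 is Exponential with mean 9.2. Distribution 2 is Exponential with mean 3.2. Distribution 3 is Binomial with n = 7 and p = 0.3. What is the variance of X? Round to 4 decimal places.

Per component, 1: μ=9.2, E[X²]=169.28; 2: μ=3.2, E[X²]=20.48; 3: μ=2.1, E[X²]=5.88.
E[X] = 0.4·9.2 + 0.35·3.2 + 0.25·2.1 = 5.325.
E[X²] = 0.4·169.28 + 0.35·20.48 + 0.25·5.88 = 76.35.
Var(X) = E[X²] − (E[X])² = 76.35 − 28.3556 = 47.9944.

47.9944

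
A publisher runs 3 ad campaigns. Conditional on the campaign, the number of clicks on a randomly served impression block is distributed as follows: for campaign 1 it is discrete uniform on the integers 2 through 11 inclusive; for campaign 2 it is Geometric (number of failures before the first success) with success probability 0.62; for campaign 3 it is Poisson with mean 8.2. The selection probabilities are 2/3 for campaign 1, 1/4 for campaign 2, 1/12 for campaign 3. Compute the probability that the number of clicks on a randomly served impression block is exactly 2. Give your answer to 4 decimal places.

Conditional on each campaign, P(X = 2): 1: 0.1; 2: 0.089528; 3: 0.00923385.
By total probability, P(X = 2) = 0.666667·0.1 + 0.25·0.089528 + 0.0833333·0.00923385 = 0.0898182.

0.0898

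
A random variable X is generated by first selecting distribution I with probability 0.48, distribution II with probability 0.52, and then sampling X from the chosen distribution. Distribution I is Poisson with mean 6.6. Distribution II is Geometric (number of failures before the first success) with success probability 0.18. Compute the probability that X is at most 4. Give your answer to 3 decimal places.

0.429

Conditional on each component, P(X ≤ 4): I: 0.212704; II: 0.62926.
By total probability, P(X ≤ 4) = 0.48·0.212704 + 0.52·0.62926 = 0.429313.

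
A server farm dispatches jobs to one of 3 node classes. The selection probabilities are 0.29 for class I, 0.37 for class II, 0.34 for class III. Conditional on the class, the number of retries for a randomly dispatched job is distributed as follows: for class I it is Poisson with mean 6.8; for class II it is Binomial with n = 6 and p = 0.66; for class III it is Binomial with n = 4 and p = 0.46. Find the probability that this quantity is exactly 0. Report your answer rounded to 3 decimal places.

Conditional on each class, P(X = 0): I: 0.00111378; II: 0.0015448; III: 0.0850306.
By total probability, P(X = 0) = 0.29·0.00111378 + 0.37·0.0015448 + 0.34·0.0850306 = 0.029805.

0.030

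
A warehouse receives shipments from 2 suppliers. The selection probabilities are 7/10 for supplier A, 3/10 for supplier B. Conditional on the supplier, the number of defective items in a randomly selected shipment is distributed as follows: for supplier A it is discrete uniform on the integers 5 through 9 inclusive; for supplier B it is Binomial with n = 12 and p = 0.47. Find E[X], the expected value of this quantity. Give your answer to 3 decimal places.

6.592

Component means — A: 7; B: 5.64.
E[X] = 0.7·7 + 0.3·5.64 = 6.592.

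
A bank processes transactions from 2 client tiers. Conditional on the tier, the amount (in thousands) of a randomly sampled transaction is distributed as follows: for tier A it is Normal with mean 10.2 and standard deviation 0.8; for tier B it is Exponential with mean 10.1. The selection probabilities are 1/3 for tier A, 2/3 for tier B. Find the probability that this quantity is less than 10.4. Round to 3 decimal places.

0.628

Conditional on each tier, P(X < 10.4): A: 0.598706; B: 0.642887.
By total probability, P(X < 10.4) = 0.333333·0.598706 + 0.666667·0.642887 = 0.62816.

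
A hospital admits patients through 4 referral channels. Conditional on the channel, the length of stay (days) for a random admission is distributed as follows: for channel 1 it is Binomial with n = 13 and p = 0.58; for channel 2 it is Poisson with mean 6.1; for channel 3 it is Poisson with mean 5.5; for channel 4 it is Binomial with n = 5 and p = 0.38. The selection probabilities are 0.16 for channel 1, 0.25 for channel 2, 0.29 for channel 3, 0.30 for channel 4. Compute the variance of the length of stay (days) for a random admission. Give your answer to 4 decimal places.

8.2596

Per component, 1: μ=7.54, E[X²]=60.0184; 2: μ=6.1, E[X²]=43.31; 3: μ=5.5, E[X²]=35.75; 4: μ=1.9, E[X²]=4.788.
E[X] = 0.16·7.54 + 0.25·6.1 + 0.29·5.5 + 0.3·1.9 = 4.8964.
E[X²] = 0.16·60.0184 + 0.25·43.31 + 0.29·35.75 + 0.3·4.788 = 32.2343.
Var(X) = E[X²] − (E[X])² = 32.2343 − 23.9747 = 8.25961.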